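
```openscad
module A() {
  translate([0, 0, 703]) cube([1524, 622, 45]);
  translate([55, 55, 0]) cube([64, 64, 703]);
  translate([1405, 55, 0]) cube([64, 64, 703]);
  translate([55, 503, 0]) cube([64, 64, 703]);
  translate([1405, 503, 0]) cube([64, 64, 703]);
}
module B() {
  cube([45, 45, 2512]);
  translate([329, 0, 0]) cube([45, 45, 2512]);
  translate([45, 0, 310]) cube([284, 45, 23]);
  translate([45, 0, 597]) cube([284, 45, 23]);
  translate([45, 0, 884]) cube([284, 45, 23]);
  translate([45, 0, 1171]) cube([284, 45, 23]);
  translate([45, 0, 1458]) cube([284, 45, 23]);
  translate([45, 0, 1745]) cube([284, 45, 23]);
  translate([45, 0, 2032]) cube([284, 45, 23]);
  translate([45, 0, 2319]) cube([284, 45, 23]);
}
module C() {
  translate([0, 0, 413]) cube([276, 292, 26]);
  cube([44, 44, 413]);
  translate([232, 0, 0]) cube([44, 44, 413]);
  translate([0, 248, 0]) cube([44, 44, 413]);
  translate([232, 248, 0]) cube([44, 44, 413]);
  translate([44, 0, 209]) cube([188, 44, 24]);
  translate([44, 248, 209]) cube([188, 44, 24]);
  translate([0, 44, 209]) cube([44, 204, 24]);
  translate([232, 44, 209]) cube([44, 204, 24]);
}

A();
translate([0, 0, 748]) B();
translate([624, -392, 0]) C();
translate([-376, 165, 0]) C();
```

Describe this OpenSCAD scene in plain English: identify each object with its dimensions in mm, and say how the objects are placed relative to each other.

A is a rectangular dining table. The top is 1524×622×45 mm with its upper surface at z = 748 mm. It stands on four 64×64 mm square legs, each inset 55 mm from the nearest pair of top edges, running from the floor to the underside of the top.

B is a wooden ladder with two side rails of 45×45 mm section and 2512 mm height, set 374 mm apart overall. Between them run 8 rectangular rungs (45 mm deep, 23 mm thick), front faces flush with the rails' −y face. The bottom of the first rung is 310 mm above the floor and each subsequent rung is 287 mm higher than the one below.

C is a four-legged stool. The seat is a 276×292×26 mm slab whose top surface is at z = 439 mm; four square legs, each 44×44 mm in cross-section, run from the floor (z = 0) to the underside of the seat, each flush with a corner of the seat. Four stretchers, 44 mm wide and 24 mm tall, connect adjacent legs with their undersides at z = 209 mm, each running between the inner faces of the legs it joins and aligned with the legs' outer faces on the other axis.

The ladder is on top of the table. Two stools sit around the table at the −y, −x sides.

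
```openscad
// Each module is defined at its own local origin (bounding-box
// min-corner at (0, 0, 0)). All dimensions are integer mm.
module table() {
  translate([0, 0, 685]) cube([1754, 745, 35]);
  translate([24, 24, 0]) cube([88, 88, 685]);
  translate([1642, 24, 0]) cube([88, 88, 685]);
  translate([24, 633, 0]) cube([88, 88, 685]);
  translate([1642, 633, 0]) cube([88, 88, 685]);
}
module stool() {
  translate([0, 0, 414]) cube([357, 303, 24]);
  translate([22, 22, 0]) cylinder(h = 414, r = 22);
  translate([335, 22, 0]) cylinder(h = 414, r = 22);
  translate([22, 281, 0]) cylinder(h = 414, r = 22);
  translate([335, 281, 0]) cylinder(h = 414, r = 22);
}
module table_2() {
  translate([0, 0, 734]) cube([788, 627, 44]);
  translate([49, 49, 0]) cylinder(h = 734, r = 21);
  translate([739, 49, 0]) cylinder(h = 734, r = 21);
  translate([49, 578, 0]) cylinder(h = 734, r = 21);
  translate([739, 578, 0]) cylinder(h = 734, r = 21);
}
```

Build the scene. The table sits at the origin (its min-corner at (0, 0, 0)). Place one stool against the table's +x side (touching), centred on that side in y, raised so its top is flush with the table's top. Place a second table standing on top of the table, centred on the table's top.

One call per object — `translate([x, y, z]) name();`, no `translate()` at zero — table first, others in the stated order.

table();
translate([1754, 221, 282]) stool();
translate([483, 59, 720]) table_2();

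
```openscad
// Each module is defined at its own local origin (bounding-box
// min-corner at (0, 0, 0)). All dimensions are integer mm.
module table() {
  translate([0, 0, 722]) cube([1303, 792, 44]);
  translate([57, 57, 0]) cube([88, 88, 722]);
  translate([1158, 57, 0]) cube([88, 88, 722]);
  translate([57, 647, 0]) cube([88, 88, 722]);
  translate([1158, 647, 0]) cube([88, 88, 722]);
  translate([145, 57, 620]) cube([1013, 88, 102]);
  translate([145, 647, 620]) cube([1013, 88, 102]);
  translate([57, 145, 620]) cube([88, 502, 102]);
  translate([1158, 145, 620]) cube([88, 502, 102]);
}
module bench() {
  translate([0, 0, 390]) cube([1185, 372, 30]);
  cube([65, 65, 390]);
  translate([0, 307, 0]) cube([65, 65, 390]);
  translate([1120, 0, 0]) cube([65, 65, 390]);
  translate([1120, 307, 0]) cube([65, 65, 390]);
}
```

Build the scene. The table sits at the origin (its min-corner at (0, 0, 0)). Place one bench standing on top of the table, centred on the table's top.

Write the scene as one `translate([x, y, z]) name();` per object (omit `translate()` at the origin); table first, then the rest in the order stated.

table();
translate([59, 210, 766]) bench();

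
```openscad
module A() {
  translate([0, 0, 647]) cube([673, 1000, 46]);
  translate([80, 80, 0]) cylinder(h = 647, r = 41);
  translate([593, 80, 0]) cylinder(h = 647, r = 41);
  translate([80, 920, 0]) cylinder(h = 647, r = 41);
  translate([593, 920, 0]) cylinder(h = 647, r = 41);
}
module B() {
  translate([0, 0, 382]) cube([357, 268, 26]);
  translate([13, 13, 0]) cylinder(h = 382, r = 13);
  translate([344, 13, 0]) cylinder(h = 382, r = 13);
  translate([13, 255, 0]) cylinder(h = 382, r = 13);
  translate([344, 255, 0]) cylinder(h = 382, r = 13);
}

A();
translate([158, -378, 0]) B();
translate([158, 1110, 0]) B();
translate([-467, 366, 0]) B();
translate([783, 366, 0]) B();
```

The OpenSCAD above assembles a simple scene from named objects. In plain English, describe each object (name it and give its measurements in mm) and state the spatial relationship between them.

A is a table with a 673×1000 mm rectangular top, 46 mm thick, top surface at z = 693 mm, supported by four round legs of 82 mm diameter, each leg's bounding box inset 39 mm from the nearest pair of top edges, running from the floor.

B is a four-legged stool. The seat is 357×268 mm, 26 mm thick, top at z = 408 mm. It stands on four round legs, each 26 mm in diameter, from z = 0 to the seat underside, each leg's axis is inset half a diameter from the nearest pair of seat edges (so the leg's bounding box is flush with the corner).

Four stools sit around the table at the −y, +y, −x, +x sides.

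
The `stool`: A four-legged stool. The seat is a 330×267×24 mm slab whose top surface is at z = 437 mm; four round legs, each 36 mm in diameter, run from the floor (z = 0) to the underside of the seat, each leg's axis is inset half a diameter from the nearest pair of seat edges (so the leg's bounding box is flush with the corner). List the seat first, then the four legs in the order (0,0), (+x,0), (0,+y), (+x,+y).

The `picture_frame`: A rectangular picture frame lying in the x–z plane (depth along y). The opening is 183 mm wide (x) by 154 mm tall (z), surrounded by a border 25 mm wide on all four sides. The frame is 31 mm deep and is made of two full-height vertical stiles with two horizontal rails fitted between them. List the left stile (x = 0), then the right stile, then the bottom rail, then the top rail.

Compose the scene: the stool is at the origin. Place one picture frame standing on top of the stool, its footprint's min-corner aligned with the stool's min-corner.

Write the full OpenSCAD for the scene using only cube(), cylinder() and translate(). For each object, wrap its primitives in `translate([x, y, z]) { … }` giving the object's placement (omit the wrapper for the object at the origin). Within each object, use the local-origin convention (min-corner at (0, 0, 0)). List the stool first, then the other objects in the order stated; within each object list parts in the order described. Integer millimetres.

translate([0, 0, 413]) cube([330, 267, 24]);
translate([18, 18, 0]) cylinder(h = 413, r = 18);
translate([312, 18, 0]) cylinder(h = 413, r = 18);
translate([18, 249, 0]) cylinder(h = 413, r = 18);
translate([312, 249, 0]) cylinder(h = 413, r = 18);
translate([0, 0, 437]) {
  cube([25, 31, 204]);
  translate([208, 0, 0]) cube([25, 31, 204]);
  translate([25, 0, 0]) cube([183, 31, 25]);
  translate([25, 0, 179]) cube([183, 31, 25]);
}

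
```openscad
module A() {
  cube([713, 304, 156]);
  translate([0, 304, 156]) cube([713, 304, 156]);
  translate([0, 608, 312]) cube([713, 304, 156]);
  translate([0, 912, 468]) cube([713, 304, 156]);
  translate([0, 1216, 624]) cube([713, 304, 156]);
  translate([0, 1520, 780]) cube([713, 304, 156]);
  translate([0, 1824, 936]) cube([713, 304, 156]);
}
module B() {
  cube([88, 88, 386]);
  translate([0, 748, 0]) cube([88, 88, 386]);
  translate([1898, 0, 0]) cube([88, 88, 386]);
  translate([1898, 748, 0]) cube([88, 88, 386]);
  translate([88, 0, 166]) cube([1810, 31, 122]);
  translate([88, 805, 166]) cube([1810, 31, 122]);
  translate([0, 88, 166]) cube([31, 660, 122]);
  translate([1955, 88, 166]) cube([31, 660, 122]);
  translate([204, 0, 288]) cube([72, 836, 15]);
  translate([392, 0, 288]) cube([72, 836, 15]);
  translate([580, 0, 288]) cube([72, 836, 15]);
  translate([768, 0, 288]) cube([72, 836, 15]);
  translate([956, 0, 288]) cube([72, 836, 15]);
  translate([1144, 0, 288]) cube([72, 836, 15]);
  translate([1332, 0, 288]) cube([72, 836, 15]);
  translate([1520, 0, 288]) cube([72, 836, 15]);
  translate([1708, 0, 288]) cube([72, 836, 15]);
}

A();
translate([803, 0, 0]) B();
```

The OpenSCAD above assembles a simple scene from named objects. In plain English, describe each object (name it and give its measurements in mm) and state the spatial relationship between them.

A is a run of 7 identical solid stair steps. Each tread is 713×304 mm and each step block is 156 mm high. Step 1 rests on the floor; step k is offset from step 1 by (k−1)×304 mm in y and (k−1)×156 mm in z.

B is a bed frame 1986 mm long (x) by 836 mm wide (y). Four 88×88 mm corner posts, 386 mm tall, at the corners of the footprint. Four rails of 31 mm thickness and 122 mm height run between adjacent posts with their undersides at z = 166 mm, their outer faces flush with the outside of the frame (the two x-running rails run between the posts' inner faces; the two y-running rails run between the posts' inner faces). 9 slats, each 72 mm wide (x) and 15 mm thick, lie across the top of the two x-running rails, running the full 836 mm width of the frame in y; the slats are evenly spaced along x between the inner faces of the end posts with equal gaps (rounded down to the nearest mm) at the −x end and between each pair — any rounding remainder accumulates at the +x end.

The bed frame is on the floor beside the staircase on its +x side.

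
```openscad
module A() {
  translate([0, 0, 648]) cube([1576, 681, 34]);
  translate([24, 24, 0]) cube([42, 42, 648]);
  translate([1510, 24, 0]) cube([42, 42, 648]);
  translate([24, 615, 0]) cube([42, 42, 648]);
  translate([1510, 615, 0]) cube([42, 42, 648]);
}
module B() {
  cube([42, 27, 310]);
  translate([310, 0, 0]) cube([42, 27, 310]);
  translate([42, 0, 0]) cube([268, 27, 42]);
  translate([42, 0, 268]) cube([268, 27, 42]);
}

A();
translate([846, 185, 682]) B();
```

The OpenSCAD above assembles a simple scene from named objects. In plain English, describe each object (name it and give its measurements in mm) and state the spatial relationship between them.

A is a table with a 1576×681 mm rectangular top, 34 mm thick, top surface at z = 682 mm, supported by four 42×42 mm square legs, each inset 24 mm from the nearest pair of top edges, running from the floor.

B is a picture frame with a 268×226 mm rectangular opening (x by z) and a uniform 42 mm border on every side. Frame depth is 27 mm along y. It is built from two vertical stiles running the full outside height and two horizontal rails spanning the gap between the stiles.

The picture frame is on top of the table.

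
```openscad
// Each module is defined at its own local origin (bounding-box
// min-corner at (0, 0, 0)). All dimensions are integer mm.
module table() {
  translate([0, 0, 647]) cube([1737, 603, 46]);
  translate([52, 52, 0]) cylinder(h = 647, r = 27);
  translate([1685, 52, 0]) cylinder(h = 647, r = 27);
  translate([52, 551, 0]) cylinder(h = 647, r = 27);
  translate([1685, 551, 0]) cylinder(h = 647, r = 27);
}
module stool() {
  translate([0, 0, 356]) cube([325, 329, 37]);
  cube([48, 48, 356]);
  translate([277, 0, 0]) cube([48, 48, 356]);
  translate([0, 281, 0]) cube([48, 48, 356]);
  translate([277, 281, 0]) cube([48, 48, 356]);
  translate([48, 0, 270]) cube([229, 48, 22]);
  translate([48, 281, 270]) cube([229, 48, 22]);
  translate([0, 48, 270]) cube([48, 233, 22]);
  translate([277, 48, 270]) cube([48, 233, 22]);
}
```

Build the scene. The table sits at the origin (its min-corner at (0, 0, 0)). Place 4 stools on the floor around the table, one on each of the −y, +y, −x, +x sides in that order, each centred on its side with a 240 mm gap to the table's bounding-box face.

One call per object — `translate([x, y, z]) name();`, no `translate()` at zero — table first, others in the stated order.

table();
translate([706, -569, 0]) stool();
translate([706, 843, 0]) stool();
translate([-565, 137, 0]) stool();
translate([1977, 137, 0]) stool();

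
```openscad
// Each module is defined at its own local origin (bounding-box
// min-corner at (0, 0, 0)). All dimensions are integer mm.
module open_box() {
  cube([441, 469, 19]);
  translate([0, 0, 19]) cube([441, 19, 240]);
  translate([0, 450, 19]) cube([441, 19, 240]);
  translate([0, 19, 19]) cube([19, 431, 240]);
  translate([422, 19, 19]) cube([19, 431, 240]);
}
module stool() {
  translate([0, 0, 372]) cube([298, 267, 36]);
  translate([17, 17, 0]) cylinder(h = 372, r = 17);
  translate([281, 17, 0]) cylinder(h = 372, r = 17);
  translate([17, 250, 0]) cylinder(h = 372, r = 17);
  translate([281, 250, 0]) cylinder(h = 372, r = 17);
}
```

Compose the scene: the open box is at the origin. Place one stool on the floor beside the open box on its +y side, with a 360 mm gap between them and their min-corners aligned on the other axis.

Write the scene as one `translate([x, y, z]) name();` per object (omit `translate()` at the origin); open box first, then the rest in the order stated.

open_box();
translate([0, 829, 0]) stool();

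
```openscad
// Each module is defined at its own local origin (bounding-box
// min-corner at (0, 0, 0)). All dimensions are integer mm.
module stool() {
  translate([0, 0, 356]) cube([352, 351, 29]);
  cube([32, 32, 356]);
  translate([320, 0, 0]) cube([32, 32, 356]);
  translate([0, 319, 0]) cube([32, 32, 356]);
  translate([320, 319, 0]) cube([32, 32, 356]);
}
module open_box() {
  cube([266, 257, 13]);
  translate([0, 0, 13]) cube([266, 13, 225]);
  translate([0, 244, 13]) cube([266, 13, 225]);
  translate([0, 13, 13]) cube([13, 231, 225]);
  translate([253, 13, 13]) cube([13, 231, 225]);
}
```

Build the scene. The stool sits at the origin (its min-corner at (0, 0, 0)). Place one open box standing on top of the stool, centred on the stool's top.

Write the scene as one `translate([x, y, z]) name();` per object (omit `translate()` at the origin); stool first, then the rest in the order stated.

stool();
translate([43, 47, 385]) open_box();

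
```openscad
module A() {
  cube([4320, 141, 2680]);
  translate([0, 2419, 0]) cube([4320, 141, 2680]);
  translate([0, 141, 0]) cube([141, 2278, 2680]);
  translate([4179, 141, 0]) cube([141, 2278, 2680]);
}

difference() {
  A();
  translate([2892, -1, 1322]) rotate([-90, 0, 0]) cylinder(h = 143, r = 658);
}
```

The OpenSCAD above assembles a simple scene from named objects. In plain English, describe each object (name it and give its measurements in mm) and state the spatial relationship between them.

A is the wall frame of a small rectangular building: four walls, each 2680 mm tall and 141 mm thick, enclosing a footprint 4320 mm (x) by 2560 mm (y) outside-to-outside, with no floor or roof. The front and back walls (the −y and +y sides) span the full width; the two side walls fit between them.

The house frame has a circular hole of radius 658 mm through its front wall, centred at (x = 2892, z = 1322).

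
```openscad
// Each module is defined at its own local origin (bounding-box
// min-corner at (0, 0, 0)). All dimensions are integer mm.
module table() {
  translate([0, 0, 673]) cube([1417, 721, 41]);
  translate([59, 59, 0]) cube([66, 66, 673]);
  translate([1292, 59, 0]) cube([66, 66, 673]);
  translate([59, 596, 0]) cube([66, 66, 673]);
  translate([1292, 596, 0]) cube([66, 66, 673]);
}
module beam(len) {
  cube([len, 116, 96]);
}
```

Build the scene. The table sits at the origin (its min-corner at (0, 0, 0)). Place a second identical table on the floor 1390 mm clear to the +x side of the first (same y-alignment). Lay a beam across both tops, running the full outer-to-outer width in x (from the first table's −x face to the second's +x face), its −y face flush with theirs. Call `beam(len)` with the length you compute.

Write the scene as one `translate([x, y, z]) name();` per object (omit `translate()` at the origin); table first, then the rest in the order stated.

table();
translate([2807, 0, 0]) table();
translate([0, 0, 714]) beam(4224);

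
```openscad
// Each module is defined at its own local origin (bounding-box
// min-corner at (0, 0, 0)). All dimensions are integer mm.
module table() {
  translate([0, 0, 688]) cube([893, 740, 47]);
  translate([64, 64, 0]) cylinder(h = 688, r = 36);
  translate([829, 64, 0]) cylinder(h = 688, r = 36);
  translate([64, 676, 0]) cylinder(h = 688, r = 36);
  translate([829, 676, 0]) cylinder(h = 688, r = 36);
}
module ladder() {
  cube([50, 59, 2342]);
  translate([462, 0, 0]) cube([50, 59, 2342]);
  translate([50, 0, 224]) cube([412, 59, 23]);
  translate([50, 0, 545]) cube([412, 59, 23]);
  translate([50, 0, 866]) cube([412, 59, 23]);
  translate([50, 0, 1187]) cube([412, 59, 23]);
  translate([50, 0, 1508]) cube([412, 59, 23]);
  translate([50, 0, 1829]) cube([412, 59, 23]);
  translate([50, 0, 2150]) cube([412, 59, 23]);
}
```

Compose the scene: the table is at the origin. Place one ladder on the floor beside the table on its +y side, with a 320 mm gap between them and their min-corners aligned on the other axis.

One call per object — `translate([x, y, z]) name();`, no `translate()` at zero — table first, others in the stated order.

table();
translate([0, 1060, 0]) ladder();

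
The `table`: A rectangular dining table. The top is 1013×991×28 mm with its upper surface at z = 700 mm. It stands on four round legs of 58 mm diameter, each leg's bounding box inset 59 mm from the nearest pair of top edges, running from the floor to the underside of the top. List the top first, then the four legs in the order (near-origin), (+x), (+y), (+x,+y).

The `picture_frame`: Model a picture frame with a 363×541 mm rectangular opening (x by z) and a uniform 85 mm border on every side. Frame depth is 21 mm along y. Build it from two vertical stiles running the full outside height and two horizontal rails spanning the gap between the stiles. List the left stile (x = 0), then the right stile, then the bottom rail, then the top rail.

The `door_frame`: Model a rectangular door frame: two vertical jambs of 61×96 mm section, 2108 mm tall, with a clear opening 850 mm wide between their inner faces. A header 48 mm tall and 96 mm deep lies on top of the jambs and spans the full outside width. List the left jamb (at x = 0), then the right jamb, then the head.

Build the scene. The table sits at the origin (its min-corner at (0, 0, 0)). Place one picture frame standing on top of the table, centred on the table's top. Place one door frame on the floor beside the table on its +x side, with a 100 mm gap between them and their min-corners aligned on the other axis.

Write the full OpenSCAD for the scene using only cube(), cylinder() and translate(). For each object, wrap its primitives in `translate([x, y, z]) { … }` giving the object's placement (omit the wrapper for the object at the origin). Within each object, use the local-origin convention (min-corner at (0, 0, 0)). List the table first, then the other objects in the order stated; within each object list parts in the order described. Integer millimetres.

translate([0, 0, 672]) cube([1013, 991, 28]);
translate([88, 88, 0]) cylinder(h = 672, r = 29);
translate([925, 88, 0]) cylinder(h = 672, r = 29);
translate([88, 903, 0]) cylinder(h = 672, r = 29);
translate([925, 903, 0]) cylinder(h = 672, r = 29);
translate([240, 485, 700]) {
  cube([85, 21, 711]);
  translate([448, 0, 0]) cube([85, 21, 711]);
  translate([85, 0, 0]) cube([363, 21, 85]);
  translate([85, 0, 626]) cube([363, 21, 85]);
}
translate([1113, 0, 0]) {
  cube([61, 96, 2108]);
  translate([911, 0, 0]) cube([61, 96, 2108]);
  translate([0, 0, 2108]) cube([972, 96, 48]);
}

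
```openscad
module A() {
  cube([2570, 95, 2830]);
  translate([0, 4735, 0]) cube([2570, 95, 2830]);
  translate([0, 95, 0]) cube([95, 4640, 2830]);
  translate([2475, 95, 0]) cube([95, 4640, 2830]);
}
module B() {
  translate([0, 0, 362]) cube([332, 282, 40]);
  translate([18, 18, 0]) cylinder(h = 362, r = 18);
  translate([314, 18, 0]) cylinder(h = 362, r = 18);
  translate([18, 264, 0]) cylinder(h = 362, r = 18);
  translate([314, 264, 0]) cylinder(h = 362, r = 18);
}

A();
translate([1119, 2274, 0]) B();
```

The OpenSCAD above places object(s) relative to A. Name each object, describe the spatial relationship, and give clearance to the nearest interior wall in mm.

Clearances: x = 1024, y = 2179; minimum 1024 mm.

A is a house frame. B is a stool. The stool sits inside the house frame, centred. The clearance to the nearest interior wall is 1024 mm.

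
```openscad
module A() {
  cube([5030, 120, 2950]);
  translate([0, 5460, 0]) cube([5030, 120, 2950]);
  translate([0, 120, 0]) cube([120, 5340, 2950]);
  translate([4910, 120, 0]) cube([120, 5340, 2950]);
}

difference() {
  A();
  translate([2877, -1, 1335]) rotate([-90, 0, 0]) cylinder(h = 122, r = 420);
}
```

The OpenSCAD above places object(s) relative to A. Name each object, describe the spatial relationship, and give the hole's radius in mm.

A is a house frame. The house frame has a circular hole through its front wall. The hole's radius is 420 mm.

The subtracted cylinder has r = 420 mm.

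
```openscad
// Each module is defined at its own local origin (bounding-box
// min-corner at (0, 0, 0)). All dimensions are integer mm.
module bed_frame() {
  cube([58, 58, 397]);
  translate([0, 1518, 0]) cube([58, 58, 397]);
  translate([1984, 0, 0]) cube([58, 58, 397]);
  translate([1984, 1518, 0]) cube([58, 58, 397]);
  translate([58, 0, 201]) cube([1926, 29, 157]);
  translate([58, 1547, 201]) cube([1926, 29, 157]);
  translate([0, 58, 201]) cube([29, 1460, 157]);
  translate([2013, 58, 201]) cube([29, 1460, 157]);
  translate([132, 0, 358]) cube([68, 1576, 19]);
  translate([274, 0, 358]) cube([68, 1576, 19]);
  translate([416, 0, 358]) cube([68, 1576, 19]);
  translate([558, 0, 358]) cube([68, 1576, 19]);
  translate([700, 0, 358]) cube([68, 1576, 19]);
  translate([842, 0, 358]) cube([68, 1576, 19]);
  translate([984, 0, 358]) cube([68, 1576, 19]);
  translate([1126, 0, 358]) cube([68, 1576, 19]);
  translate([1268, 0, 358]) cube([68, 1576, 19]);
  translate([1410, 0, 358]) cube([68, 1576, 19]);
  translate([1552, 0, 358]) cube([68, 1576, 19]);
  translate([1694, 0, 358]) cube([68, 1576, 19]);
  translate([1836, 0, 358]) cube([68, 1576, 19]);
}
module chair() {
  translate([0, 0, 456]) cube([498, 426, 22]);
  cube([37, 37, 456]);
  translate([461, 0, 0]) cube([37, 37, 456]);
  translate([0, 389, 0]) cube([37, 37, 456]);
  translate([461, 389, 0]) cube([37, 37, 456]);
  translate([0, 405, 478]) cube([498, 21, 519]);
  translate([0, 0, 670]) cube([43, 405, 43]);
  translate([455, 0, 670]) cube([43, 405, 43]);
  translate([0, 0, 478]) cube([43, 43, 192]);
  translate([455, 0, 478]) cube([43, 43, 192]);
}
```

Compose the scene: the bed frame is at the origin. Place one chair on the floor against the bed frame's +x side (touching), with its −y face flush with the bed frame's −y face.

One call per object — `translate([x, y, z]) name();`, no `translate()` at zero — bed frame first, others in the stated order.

bed_frame();
translate([2042, 0, 0]) chair();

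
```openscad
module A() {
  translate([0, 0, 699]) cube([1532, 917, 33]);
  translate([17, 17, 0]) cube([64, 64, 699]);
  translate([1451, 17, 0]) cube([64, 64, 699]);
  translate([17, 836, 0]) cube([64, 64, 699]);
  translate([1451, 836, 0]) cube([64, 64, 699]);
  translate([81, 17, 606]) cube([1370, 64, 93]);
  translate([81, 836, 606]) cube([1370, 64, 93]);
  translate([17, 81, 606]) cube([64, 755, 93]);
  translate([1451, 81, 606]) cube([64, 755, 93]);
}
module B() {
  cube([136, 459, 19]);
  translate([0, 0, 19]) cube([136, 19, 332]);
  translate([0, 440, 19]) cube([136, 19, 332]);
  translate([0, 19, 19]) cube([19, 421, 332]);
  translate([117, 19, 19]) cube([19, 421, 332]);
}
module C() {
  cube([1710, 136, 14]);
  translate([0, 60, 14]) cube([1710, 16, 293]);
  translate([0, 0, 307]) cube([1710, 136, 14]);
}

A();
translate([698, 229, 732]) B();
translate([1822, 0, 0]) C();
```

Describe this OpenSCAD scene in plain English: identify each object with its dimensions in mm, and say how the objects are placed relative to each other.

A is a table with a 1532×917 mm rectangular top, 33 mm thick, top surface at z = 732 mm, supported by four 64×64 mm square legs, each inset 17 mm from the nearest pair of top edges, running from the floor. Four apron rails, 64 mm thick and 93 mm tall, run between adjacent legs with their top edges flush with the underside of the top and their outer faces flush with the legs' outer faces.

B is an open-topped rectangular box: outside dimensions 136×459×351 mm, with a uniform wall and base thickness of 19 mm. The base is a full 136×459 slab on the floor; four walls sit on top of the base. The front and back walls (the −y and +y sides) span the full width; the two side walls fit between them.

C is an I-beam lying along x, 1710 mm long. Overall section height 321 mm. Two flanges 136 mm wide (y) and 14 mm thick, one on the floor and one at the top; a web 16 mm thick runs between them, centred on the flange width.

The open box is on top of the table, centred. The I-beam is on the floor beside the table on its +x side.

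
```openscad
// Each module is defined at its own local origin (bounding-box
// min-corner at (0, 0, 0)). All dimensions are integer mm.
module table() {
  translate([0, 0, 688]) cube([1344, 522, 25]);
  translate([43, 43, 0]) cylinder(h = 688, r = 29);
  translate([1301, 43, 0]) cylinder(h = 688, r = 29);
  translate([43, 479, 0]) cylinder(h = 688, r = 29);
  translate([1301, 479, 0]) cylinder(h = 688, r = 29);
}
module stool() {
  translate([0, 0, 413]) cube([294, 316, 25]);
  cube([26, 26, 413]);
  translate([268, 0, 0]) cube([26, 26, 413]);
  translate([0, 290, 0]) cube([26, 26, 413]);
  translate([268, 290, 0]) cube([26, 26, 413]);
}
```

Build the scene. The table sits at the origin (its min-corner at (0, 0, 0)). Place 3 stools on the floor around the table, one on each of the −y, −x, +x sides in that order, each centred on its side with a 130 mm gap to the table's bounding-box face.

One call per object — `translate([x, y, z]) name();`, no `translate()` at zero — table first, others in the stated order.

table();
translate([525, -446, 0]) stool();
translate([-424, 103, 0]) stool();
translate([1474, 103, 0]) stool();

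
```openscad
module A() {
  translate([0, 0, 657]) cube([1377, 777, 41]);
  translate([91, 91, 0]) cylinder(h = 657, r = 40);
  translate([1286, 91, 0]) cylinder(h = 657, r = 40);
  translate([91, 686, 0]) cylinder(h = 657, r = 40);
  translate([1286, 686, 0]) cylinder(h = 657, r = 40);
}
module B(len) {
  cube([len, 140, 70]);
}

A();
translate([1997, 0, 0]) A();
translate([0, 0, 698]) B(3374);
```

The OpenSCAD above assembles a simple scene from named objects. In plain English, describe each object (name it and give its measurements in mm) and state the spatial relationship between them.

A is a table: top 1377 mm (x) × 777 mm (y), 41 mm thick, upper face at z = 698 mm, on four round legs of 80 mm diameter, each leg's bounding box inset 51 mm from the nearest pair of top edges, running from z = 0 to the bottom of the top.

B is a rectangular beam 3374 mm long (x), 140 mm deep (y), 70 mm thick (z).

The beam spans the tops of two tables placed 620 mm apart, resting at z = 698 mm.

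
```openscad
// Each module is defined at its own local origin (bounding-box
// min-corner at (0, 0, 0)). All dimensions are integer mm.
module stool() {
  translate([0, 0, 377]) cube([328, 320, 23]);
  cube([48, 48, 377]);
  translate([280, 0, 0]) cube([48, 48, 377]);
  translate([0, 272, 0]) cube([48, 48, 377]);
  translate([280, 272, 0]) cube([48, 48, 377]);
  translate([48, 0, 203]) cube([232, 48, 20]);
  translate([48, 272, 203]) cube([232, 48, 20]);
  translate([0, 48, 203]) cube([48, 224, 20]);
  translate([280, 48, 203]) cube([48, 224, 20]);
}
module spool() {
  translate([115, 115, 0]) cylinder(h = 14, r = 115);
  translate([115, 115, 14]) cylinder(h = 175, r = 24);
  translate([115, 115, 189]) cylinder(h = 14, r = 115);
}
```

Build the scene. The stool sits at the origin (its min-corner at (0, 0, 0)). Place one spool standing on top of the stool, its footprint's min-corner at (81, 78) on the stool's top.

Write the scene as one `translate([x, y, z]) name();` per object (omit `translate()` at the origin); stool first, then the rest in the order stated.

stool();
translate([81, 78, 400]) spool();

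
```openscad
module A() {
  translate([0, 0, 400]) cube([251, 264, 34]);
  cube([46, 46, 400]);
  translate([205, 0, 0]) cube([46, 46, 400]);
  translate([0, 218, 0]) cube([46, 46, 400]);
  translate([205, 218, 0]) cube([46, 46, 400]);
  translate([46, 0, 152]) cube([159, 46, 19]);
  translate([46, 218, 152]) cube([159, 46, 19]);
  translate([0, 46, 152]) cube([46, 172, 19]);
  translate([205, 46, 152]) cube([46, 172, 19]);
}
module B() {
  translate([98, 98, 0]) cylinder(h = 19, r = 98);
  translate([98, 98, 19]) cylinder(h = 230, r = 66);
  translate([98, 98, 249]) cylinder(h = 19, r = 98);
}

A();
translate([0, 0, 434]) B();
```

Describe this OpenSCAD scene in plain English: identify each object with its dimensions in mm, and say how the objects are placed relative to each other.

A is a four-legged stool. The seat is 251×264 mm, 34 mm thick, top at z = 434 mm. It stands on four square legs, each 46×46 mm in cross-section, from z = 0 to the seat underside, each flush with a corner of the seat. Four stretchers, 46 mm wide and 19 mm tall, connect adjacent legs with their undersides at z = 152 mm, each running between the inner faces of the legs it joins and aligned with the legs' outer faces on the other axis.

B is a spool: two coaxial disc flanges of radius 98 mm and thickness 19 mm, joined by a core cylinder of radius 66 mm and height 230 mm. The lower flange rests on z = 0 and the three cylinders share a vertical axis.

The spool is on top of the stool.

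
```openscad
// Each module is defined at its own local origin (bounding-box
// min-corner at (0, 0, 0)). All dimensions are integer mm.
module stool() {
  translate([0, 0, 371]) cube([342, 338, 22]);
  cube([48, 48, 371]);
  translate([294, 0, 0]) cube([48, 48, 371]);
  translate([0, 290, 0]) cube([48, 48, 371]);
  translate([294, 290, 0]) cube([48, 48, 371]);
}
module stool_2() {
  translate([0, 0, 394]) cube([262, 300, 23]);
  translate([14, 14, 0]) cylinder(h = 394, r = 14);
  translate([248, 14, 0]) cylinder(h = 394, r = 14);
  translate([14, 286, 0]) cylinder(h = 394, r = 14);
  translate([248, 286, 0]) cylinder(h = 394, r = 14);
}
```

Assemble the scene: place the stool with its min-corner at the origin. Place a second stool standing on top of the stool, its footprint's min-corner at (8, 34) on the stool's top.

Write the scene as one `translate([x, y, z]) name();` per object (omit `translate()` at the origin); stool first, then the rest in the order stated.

stool();
translate([8, 34, 393]) stool_2();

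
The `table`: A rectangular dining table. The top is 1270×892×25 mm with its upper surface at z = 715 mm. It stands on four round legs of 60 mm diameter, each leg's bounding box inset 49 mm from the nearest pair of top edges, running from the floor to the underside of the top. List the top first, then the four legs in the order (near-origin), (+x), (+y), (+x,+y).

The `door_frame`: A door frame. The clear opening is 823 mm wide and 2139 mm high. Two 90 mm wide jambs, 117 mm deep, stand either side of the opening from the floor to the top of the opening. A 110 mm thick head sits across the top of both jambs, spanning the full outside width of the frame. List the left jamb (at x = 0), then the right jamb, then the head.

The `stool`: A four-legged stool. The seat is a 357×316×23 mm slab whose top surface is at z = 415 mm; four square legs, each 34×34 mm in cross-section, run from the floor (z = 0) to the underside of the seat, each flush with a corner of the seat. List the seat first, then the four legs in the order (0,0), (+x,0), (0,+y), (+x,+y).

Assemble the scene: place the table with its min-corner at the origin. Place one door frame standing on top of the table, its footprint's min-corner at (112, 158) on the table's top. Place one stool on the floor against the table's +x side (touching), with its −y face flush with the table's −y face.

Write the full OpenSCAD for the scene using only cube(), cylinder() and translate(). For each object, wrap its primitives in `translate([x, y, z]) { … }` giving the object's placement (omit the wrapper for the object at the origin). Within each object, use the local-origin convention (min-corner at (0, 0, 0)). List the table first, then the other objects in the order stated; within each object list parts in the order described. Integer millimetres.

translate([0, 0, 690]) cube([1270, 892, 25]);
translate([79, 79, 0]) cylinder(h = 690, r = 30);
translate([1191, 79, 0]) cylinder(h = 690, r = 30);
translate([79, 813, 0]) cylinder(h = 690, r = 30);
translate([1191, 813, 0]) cylinder(h = 690, r = 30);
translate([112, 158, 715]) {
  cube([90, 117, 2139]);
  translate([913, 0, 0]) cube([90, 117, 2139]);
  translate([0, 0, 2139]) cube([1003, 117, 110]);
}
translate([1270, 0, 0]) {
  translate([0, 0, 392]) cube([357, 316, 23]);
  cube([34, 34, 392]);
  translate([323, 0, 0]) cube([34, 34, 392]);
  translate([0, 282, 0]) cube([34, 34, 392]);
  translate([323, 282, 0]) cube([34, 34, 392]);
}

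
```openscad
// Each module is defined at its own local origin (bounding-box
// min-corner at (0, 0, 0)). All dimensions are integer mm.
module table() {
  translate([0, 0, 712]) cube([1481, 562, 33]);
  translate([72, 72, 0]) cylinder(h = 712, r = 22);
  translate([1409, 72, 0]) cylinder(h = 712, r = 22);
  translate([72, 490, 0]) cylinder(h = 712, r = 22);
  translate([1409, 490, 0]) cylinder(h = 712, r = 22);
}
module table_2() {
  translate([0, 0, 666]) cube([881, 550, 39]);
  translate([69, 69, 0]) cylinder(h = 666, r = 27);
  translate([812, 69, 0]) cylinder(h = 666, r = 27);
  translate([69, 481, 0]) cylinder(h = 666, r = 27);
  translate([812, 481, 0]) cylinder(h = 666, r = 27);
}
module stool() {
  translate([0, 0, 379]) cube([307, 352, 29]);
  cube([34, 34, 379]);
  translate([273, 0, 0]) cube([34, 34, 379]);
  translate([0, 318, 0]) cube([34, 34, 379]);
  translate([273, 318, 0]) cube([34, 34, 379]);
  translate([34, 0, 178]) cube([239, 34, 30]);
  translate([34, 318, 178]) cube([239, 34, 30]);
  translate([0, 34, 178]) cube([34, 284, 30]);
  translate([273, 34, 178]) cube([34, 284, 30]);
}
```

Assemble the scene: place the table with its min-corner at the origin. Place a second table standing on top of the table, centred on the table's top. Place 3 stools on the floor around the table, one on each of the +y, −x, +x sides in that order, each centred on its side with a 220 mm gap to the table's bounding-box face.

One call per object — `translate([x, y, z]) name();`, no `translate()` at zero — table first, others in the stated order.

table();
translate([300, 6, 745]) table_2();
translate([587, 782, 0]) stool();
translate([-527, 105, 0]) stool();
translate([1701, 105, 0]) stool();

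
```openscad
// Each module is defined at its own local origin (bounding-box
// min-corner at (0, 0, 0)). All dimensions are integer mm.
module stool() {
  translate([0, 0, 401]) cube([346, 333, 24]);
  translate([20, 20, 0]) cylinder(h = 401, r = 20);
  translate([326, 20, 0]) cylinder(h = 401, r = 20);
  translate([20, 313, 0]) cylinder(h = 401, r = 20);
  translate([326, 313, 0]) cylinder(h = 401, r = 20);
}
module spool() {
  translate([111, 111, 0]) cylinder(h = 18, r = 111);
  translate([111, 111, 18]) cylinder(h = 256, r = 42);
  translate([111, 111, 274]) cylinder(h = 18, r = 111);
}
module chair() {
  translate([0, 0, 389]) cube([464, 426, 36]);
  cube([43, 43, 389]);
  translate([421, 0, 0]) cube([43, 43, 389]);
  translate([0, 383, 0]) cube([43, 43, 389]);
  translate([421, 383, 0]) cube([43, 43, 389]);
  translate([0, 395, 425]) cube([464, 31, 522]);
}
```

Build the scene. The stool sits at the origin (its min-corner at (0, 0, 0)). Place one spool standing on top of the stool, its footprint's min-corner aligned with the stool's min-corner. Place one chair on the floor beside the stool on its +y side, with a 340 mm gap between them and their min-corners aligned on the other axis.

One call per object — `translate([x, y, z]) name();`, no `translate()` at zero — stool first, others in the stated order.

stool();
translate([0, 0, 425]) spool();
translate([0, 673, 0]) chair();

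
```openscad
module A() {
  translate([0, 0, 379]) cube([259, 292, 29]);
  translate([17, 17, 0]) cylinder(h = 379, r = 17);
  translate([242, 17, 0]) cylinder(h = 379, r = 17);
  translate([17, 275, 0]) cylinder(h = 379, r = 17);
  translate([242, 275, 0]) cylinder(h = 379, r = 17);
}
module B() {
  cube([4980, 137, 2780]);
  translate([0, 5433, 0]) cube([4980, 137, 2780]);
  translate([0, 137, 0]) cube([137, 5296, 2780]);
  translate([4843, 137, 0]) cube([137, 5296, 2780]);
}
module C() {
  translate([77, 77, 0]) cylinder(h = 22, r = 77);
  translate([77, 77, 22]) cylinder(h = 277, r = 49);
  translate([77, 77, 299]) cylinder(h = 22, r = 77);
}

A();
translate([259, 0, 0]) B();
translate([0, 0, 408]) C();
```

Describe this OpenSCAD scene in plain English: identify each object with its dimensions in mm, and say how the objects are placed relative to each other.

A is a four-legged stool. The seat is a 259×292×29 mm slab whose top surface is at z = 408 mm; four round legs, each 34 mm in diameter, run from the floor (z = 0) to the underside of the seat, each leg's axis is inset half a diameter from the nearest pair of seat edges (so the leg's bounding box is flush with the corner).

B is a box-shaped house frame (walls only): outside footprint 4980×5570 mm, wall height 2780 mm, wall thickness 137 mm. The two y-facing walls run the full x-width; the two x-facing walls fit between the inner faces of the y-facing walls.

C is a spool: two coaxial disc flanges of radius 77 mm and thickness 22 mm, joined by a core cylinder of radius 49 mm and height 277 mm. The lower flange rests on z = 0 and the three cylinders share a vertical axis.

The house frame is against the stool's +x side, with their −y faces flush. The spool is on top of the stool.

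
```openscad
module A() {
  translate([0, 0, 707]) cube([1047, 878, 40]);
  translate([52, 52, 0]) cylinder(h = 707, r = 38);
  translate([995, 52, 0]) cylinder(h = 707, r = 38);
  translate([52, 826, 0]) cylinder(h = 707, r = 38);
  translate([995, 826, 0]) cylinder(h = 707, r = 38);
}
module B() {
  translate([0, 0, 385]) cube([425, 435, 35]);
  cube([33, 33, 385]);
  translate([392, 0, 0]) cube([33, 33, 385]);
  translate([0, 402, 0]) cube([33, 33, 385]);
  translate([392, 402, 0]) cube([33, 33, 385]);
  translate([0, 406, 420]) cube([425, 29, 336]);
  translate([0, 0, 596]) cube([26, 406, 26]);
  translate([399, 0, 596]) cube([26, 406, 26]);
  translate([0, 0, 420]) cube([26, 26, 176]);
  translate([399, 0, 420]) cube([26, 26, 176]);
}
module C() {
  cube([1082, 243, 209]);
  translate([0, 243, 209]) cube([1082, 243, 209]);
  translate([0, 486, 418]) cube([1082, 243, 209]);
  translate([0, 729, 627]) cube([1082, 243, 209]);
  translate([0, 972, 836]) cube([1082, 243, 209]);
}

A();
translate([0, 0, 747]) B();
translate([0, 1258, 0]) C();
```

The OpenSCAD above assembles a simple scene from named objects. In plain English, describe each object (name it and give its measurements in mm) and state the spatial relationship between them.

A is a table with a 1047×878 mm rectangular top, 40 mm thick, top surface at z = 747 mm, supported by four round legs of 76 mm diameter, each leg's bounding box inset 14 mm from the nearest pair of top edges, running from the floor.

B is a chair. The seat is a 425×435×35 mm slab with its top at z = 420 mm, on four 33×33 mm corner legs (flush with the seat edges, standing on z = 0). A flat backrest 29 mm thick, 336 mm tall, spans the full seat width and rises from the seat top along its +y edge, rear face flush with the rear of the seat. Two armrests of 26×26 mm section run along each side from the seat's front edge to the front of the backrest, top faces 202 mm above the seat top and outer faces flush with the seat's x-edges; a 26×26 mm post under the front of each armrest stands on the seat at the front corner.

C is a run of 5 identical solid stair steps. Each tread is 1082×243 mm and each step block is 209 mm high. Step 1 rests on the floor; step k is offset from step 1 by (k−1)×243 mm in y and (k−1)×209 mm in z.

The chair is on top of the table. The staircase is on the floor beside the table on its +y side.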